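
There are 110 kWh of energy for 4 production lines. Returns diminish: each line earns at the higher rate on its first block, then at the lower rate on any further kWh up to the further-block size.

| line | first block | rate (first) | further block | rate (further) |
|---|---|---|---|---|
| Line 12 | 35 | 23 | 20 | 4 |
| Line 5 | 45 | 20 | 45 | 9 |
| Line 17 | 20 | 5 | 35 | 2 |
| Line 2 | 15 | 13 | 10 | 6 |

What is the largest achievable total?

2035

Rank every tier by rate: Line 12/tier1 23 > Line 5/tier1 20 > Line 2/tier1 13 > Line 5/tier2 9 > Line 2/tier2 6 > Line 17/tier1 5 > Line 12/tier2 4 > Line 17/tier2 2.
Line 12/tier1 (23): +35 — 75 left.
Fill Line 5 tier1 block (45 at 20) — 30 left.
Line 2 tier1 at 13: fill all 15 — 15 left.
15 remain; put them into Line 5 tier2 at 9.
Total = 23×35 + 20×45 + 13×15 + 9×15 = 2035.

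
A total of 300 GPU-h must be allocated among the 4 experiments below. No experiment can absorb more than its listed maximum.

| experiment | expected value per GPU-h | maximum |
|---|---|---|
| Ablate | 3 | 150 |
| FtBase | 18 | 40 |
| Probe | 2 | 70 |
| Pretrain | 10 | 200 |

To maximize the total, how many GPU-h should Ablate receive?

60

Order the experiments by expected value per GPU-h: FtBase 18 > Pretrain 10 > Ablate 3 > Probe 2.
FtBase: +40 to 40 (cap) → 260 left.
Pretrain takes 200 to reach its cap of 200 → 60 left.
Ablate: +60 (room for 150) → 60. Pool exhausted.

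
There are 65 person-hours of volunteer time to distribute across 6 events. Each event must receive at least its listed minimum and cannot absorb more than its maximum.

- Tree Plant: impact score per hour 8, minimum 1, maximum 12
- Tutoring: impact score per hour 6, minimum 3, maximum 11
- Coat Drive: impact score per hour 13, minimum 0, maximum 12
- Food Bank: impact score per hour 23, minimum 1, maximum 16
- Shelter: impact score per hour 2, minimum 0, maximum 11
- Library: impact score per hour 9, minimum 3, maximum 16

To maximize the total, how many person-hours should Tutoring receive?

Meeting every minimum uses 1+3+0+1+0+3 = 8 person-hours, leaving 57.
Rank by impact score per hour: Food Bank 23 > Coat Drive 13 > Library 9 > Tree Plant 8 > Tutoring 6 > Shelter 2.
Give Food Bank 15 more to hit its cap of 16 ; 42 left.
Coat Drive takes 12 more to reach its cap of 12 ; 30 left.
Library takes 13 more to reach its cap of 16 ; 17 left.
Give Tree Plant 11 more to hit its cap of 12 ; 6 left.
Tutoring has room for 8 more but only 6 remain, so it gets 9.

9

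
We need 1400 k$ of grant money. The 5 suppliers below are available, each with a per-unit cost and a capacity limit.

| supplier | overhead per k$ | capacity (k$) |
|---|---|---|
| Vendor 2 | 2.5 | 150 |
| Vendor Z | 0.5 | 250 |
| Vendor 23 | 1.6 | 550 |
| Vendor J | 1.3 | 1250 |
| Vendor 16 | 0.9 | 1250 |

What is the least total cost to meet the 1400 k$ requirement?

1160

Fill from the cheapest supplier first.
Vendor Z (0.5): use full 250 ; 1150 k$ to go.
Take 1150 from Vendor 16 at 0.9 to finish.
Vendor J, Vendor 23, Vendor 2: unused.
Cost = 250×0.5 + 1150×0.9 = 1160.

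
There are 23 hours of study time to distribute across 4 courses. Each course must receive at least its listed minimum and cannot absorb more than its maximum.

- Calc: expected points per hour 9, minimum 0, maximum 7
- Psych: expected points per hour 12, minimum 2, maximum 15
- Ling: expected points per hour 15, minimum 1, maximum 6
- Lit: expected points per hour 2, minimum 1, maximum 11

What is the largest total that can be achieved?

281

Meeting every minimum uses 0+2+1+1 = 4 hours, leaving 19.
Rank by expected points per hour: Ling 15 > Psych 12 > Calc 9 > Lit 2.
Ling takes 5 more to reach its cap of 6 — 14 left.
Psych takes 13 more to reach its cap of 15 — 1 left.
Only 1 left; Calc takes them to reach 1.
Total = 9×1 + 12×15 + 15×6 + 2×1 = 281.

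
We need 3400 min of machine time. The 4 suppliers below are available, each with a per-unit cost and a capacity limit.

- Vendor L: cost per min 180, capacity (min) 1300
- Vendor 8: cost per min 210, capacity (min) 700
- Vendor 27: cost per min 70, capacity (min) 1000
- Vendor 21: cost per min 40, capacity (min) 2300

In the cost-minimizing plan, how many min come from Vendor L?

100

Use suppliers in increasing cost order.
Take 2300 from Vendor 21 at 40 → need 1100 more.
Take 1000 from Vendor 27 at 70 → need 100 more.
Vendor L at 180: take 100 of its 1300 → requirement met.
Vendor 8: unused.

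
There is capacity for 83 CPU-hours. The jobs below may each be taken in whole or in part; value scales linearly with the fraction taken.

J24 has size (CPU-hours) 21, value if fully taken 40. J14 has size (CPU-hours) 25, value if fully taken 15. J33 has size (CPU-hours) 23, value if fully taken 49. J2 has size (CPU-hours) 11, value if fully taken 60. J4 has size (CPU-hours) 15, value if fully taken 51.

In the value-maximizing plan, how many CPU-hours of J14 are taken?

Best value per unit of size first: J2 60/11≈5.45, J4 51/15≈3.4, J33 49/23≈2.13, J24 40/21≈1.9, J14 15/25≈0.6.
J2: take in full, 11 CPU-hours for value 60 — 72 left.
Take all of J4 (15 CPU-hours, value 51) — 57 CPU-hours left.
Take all of J33 (23 CPU-hours, value 49) — 34 CPU-hours left.
J24: take in full, 21 CPU-hours for value 40 — 13 left.
Fill the last 13 CPU-hours with part of J14: 13/25 of it earns 7.8.

13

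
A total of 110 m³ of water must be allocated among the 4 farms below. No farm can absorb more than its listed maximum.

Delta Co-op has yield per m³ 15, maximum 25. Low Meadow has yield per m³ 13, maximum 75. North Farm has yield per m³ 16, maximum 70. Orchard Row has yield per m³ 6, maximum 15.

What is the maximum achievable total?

Order the farms by yield per m³: North Farm 16 > Delta Co-op 15 > Low Meadow 13 > Orchard Row 6.
North Farm: +70 to 70 (cap) — 40 left.
Delta Co-op: +25 to 25 (cap) — 15 left.
Low Meadow has room for 75 but only 15 remain, so it gets 15.
Total = 15×25 + 13×15 + 16×70 = 1690.

1690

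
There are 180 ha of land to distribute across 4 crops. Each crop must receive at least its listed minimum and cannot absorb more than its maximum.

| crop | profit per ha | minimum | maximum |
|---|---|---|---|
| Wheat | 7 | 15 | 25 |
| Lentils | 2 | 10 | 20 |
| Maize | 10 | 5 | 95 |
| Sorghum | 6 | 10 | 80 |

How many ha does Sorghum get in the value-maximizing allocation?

Meeting every minimum uses 15+10+5+10 = 40 ha, leaving 140.
Order the crops by profit per ha: Maize 10 > Wheat 7 > Sorghum 6 > Lentils 2.
Maize takes 90 more to reach its cap of 95 → 50 left.
Wheat: +10 to 25 (cap) → 40 left.
Sorghum: +40 (room for 70) → 50. Pool exhausted.

50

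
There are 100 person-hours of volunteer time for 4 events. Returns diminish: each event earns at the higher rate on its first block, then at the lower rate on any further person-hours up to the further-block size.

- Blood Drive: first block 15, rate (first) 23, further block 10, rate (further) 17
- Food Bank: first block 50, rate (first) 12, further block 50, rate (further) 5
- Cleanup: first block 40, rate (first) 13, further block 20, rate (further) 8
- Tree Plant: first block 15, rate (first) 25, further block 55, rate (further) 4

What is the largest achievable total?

Rank every tier by rate: Tree Plant/tier1 25 > Blood Drive/tier1 23 > Blood Drive/tier2 17 > Cleanup/tier1 13 > Food Bank/tier1 12 > Cleanup/tier2 8 > Food Bank/tier2 5 > Tree Plant/tier2 4.
Fill Tree Plant tier1 block (15 at 25) — 85 left.
Blood Drive/tier1 (23): +15 — 70 left.
Blood Drive/tier2 (17): +10 — 60 left.
Cleanup/tier1 (13): +40 — 20 left.
20 remain; put them into Food Bank tier1 at 12.
Total = 25×15 + 23×15 + 17×10 + 13×40 + 12×20 = 1650.

1650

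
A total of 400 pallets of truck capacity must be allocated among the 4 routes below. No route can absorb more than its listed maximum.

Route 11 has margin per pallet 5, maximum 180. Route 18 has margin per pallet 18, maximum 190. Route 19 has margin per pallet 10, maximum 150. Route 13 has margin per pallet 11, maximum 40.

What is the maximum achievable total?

5460

Highest margin per pallet first: Route 18 18 > Route 13 11 > Route 19 10 > Route 11 5.
Route 18: +190 to 190 (cap) ; 210 left.
Route 13 takes 40 to reach its cap of 40 ; 170 left.
Route 19: +150 to 150 (cap) ; 20 left.
Only 20 left; Route 11 takes them to reach 20.
Total = 5×20 + 18×190 + 10×150 + 11×40 = 5460.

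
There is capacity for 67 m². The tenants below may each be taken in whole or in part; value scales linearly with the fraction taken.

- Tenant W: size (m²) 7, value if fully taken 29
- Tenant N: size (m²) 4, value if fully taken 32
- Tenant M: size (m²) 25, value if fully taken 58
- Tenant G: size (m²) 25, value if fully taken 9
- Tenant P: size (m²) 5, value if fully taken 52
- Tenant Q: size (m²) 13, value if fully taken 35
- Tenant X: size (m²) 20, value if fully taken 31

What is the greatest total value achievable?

226.15

Best value per unit of size first: Tenant P 52/5≈10.4, Tenant N 32/4≈8, Tenant W 29/7≈4.14, Tenant Q 35/13≈2.69, Tenant M 58/25≈2.32, Tenant X 31/20≈1.55, Tenant G 9/25≈0.36.
Tenant P: take in full, 5 m² for value 52 → 62 left.
Take all of Tenant N (4 m², value 32) → 58 m² left.
All 7 m² of Tenant W fit (value 29) → 51 remain.
Take all of Tenant Q (13 m², value 35) → 38 m² left.
All 25 m² of Tenant M fit (value 58) → 13 remain.
13 m² left: a 13/20 share of Tenant X gives 31×13/20 = 20.15.
Total value = 226.15.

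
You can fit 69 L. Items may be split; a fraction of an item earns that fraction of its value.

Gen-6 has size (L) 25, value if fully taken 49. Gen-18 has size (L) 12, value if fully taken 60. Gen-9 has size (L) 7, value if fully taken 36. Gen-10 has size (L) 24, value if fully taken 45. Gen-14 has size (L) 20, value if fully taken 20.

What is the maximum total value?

191

Rank by value-to-size ratio: Gen-9 36/7≈5.14, Gen-18 60/12≈5, Gen-6 49/25≈1.96, Gen-10 45/24≈1.88, Gen-14 20/20≈1.
Take all of Gen-9 (7 L, value 36) → 62 L left.
Gen-18: take in full, 12 L for value 60 → 50 left.
Take all of Gen-6 (25 L, value 49) → 25 L left.
Gen-10: take in full, 24 L for value 45 → 1 left.
Only 1 L remain; take 1/20 of Gen-14 for value 20×1/20 = 1.
Total value = 191.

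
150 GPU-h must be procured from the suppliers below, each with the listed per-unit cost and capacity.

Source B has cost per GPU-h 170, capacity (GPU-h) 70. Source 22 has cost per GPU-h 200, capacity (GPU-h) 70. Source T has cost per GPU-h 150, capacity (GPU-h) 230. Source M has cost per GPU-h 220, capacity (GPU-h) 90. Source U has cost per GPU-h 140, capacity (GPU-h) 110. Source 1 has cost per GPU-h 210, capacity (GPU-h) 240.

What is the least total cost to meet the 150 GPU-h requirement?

Cheapest first:
Source U at 140: take all 110 GPU-h → 40 still needed.
Source T (150): take the remaining 40 → done.
Source B, Source 22, Source 1, Source M: unused.
Cost = 110×140 + 40×150 = 21400.

21400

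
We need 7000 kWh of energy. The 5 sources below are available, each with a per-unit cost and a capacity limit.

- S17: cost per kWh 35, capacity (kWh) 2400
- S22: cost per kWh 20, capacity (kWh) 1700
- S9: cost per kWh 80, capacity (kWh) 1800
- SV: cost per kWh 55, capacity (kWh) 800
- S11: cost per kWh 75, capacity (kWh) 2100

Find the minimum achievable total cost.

319500

Use sources in increasing cost order.
S22 (20): use full 1700 → 5300 kWh to go.
Take 2400 from S17 at 35 → need 2900 more.
SV (55): use full 800 → 2100 kWh to go.
Take 2100 from S11 at 75 → need 0 more.
S9: unused.
Cost = 1700×20 + 2400×35 + 800×55 + 2100×75 = 319500.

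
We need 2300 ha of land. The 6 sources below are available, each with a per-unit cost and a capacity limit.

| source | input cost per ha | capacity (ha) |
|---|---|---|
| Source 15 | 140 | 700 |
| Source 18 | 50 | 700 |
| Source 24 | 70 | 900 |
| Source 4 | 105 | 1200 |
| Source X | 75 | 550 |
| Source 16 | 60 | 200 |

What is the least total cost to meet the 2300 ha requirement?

Fill from the cheapest source first.
Source 18 (50): use full 700 → 1600 ha to go.
Source 16 (60): use full 200 → 1400 ha to go.
Take 900 from Source 24 at 70 → need 500 more.
Source X (75): take the remaining 500 → done.
Source 4, Source 15: unused.
Cost = 700×50 + 200×60 + 900×70 + 500×75 = 147500.

147500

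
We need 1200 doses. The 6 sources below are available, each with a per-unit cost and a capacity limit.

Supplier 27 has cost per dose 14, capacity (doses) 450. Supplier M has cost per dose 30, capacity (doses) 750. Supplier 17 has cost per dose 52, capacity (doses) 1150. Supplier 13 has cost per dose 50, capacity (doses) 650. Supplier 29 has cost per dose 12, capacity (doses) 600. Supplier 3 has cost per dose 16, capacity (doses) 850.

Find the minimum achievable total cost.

15900

Cheapest first:
Supplier 29 (12): use full 600 ; 600 doses to go.
Supplier 27 (14): use full 450 ; 150 doses to go.
Supplier 3 at 16: take 150 of its 850 ; requirement met.
Supplier M, Supplier 13, Supplier 17: unused.
Cost = 600×12 + 450×14 + 150×16 = 15900.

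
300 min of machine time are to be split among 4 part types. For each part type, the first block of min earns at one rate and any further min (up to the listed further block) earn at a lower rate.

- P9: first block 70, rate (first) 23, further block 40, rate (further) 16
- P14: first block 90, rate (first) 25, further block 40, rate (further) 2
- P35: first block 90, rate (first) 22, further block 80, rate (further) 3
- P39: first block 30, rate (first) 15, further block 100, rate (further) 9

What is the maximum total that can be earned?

6630

Rank every tier by rate: P14/first 25 > P9/first 23 > P35/first 22 > P9/second 16 > P39/first 15 > P39/second 9 > P35/second 3 > P14/second 2.
P14 first at 25: fill all 90 ; 210 left.
P9 first at 23: fill all 70 ; 140 left.
P35/first (22): +90 ; 50 left.
Fill P9 second block (40 at 16) ; 10 left.
P39/first: +10 of 30 at 15; pool empty.
Total = 25×90 + 23×70 + 22×90 + 16×40 + 15×10 = 6630.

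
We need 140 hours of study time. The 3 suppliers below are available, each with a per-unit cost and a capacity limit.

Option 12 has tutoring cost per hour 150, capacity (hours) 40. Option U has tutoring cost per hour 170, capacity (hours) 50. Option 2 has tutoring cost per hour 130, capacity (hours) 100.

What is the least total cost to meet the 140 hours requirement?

Use suppliers in increasing cost order.
Option 2 (130): use full 100 → 40 hours to go.
Take 40 from Option 12 at 150 → need 0 more.
Option U: unused.
Cost = 100×130 + 40×150 = 19000.

19000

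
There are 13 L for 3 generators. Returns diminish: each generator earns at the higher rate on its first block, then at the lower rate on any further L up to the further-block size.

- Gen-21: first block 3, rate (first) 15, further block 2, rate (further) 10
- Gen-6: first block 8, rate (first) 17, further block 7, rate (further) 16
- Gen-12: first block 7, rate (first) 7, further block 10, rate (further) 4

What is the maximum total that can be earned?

216

Rank every tier by rate: Gen-6/tier1 17 > Gen-6/tier2 16 > Gen-21/tier1 15 > Gen-21/tier2 10 > Gen-12/tier1 7 > Gen-12/tier2 4.
Gen-6/tier1 (17): +8 — 5 left.
Gen-6/tier2: +5 of 7 at 16; pool empty.
Total = 17×8 + 16×5 = 216.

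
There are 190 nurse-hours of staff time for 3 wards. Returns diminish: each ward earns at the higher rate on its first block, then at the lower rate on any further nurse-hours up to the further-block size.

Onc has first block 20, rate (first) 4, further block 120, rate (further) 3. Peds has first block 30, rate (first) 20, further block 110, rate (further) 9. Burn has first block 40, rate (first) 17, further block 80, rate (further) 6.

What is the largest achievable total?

Order all 6 blocks by rate: Peds/T1 20 > Burn/T1 17 > Peds/T2 9 > Burn/T2 6 > Onc/T1 4 > Onc/T2 3.
Peds/T1 (20): +30 ; 160 left.
Burn T1 at 17: fill all 40 ; 120 left.
Peds/T2 (9): +110 ; 10 left.
Burn/T2: +10 of 80 at 6; pool empty.
Total = 20×30 + 17×40 + 9×110 + 6×10 = 2330.

2330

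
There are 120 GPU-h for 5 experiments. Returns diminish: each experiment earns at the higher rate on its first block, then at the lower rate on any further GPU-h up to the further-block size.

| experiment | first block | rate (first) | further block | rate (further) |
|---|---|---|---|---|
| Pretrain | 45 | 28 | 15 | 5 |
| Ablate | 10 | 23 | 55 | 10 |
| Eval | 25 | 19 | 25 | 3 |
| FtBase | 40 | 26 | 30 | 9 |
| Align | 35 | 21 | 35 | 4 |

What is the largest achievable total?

3055

Order all 10 blocks by rate: Pretrain/first 28 > FtBase/first 26 > Ablate/first 23 > Align/first 21 > Eval/first 19 > Ablate/second 10 > FtBase/second 9 > Pretrain/second 5 > Align/second 4 > Eval/second 3.
Fill Pretrain first block (45 at 28) ; 75 left.
FtBase first at 26: fill all 40 ; 35 left.
Fill Ablate first block (10 at 23) ; 25 left.
Align first at 21: only 25 left, fill 25.
Total = 28×45 + 26×40 + 23×10 + 21×25 = 3055.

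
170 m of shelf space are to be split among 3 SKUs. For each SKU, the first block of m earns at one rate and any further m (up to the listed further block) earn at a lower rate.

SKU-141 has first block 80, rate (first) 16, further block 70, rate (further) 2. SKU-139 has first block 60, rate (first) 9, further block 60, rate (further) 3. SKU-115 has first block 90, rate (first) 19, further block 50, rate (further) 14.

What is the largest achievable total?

2990

Order all 6 blocks by rate: SKU-115/first 19 > SKU-141/first 16 > SKU-115/second 14 > SKU-139/first 9 > SKU-139/second 3 > SKU-141/second 2.
Fill SKU-115 first block (90 at 19) — 80 left.
SKU-141 first at 16: fill all 80 — 0 left.
Total = 19×90 + 16×80 = 2990.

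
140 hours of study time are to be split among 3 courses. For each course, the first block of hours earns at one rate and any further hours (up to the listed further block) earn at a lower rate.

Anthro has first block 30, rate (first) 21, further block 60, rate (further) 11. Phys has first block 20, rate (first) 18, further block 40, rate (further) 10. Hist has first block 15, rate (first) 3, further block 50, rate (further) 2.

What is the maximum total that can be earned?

Rank every tier by rate: Anthro/tier1 21 > Phys/tier1 18 > Anthro/tier2 11 > Phys/tier2 10 > Hist/tier1 3 > Hist/tier2 2.
Anthro tier1 at 21: fill all 30 ; 110 left.
Fill Phys tier1 block (20 at 18) ; 90 left.
Fill Anthro tier2 block (60 at 11) ; 30 left.
Phys/tier2: +30 of 40 at 10; pool empty.
Total = 21×30 + 18×20 + 11×60 + 10×30 = 1950.

1950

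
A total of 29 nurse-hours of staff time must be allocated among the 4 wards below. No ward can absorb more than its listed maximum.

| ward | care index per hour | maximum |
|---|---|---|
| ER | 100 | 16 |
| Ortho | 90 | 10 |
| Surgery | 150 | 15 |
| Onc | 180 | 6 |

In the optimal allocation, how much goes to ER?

8

Order the wards by care index per hour: Onc 180 > Surgery 150 > ER 100 > Ortho 90.
Onc: +6 to 6 (cap) ; 23 left.
Give Surgery 15 to hit its cap of 15 ; 8 left.
Only 8 left; ER takes them to reach 8.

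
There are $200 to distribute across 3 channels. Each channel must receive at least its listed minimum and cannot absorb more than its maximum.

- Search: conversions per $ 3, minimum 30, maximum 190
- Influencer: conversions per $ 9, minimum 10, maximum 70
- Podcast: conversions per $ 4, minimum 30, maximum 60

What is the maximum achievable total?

1080

Meeting every minimum uses 30+10+30 = 70 $, leaving 130.
Highest conversions per $ first: Influencer 9 > Podcast 4 > Search 3.
Influencer: +60 to 70 (cap) ; 70 left.
Give Podcast 30 more to hit its cap of 60 ; 40 left.
Search has room for 160 more but only 40 remain, so it gets 70.
Total = 3×70 + 9×70 + 4×60 = 1080.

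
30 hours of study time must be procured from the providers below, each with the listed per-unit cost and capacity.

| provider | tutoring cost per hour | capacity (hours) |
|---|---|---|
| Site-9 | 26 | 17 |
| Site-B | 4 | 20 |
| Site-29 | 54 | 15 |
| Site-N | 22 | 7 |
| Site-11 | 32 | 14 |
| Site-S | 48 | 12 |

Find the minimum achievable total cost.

Fill from the cheapest provider first.
Take 20 from Site-B at 4 — need 10 more.
Site-N at 22: take all 7 hours — 3 still needed.
Site-9 (26): take the remaining 3 — done.
Site-11, Site-S, Site-29: unused.
Cost = 20×4 + 7×22 + 3×26 = 312.

312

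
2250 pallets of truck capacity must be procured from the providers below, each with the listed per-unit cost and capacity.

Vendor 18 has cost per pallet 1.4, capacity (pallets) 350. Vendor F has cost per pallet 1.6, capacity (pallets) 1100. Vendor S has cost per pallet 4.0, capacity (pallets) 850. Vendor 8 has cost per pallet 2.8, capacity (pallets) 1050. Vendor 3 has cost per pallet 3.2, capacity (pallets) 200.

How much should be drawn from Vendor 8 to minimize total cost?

800

Use providers in increasing cost order.
Vendor 18 at 1.4: take all 350 pallets → 1900 still needed.
Vendor F at 1.6: take all 1100 pallets → 800 still needed.
Take 800 from Vendor 8 at 2.8 to finish.
Vendor 3, Vendor S: unused.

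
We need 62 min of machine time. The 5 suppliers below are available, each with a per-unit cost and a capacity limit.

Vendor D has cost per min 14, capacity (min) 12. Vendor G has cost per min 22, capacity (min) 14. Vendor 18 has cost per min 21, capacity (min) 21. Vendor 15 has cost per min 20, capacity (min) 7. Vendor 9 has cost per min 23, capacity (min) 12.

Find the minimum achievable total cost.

Use suppliers in increasing cost order.
Vendor D (14): use full 12 — 50 min to go.
Take 7 from Vendor 15 at 20 — need 43 more.
Vendor 18 (21): use full 21 — 22 min to go.
Vendor G at 22: take all 14 min — 8 still needed.
Take 8 from Vendor 9 at 23 to finish.
Cost = 12×14 + 7×20 + 21×21 + 14×22 + 8×23 = 1241.

1241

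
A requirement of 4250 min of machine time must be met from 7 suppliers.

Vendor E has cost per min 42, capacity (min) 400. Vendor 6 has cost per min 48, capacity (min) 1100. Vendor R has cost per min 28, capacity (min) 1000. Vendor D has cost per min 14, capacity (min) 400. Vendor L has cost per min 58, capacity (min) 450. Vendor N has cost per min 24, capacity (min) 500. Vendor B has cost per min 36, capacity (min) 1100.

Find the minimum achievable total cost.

Cheapest first:
Vendor D (14): use full 400 — 3850 min to go.
Take 500 from Vendor N at 24 — need 3350 more.
Vendor R (28): use full 1000 — 2350 min to go.
Vendor B (36): use full 1100 — 1250 min to go.
Vendor E (42): use full 400 — 850 min to go.
Vendor 6 (48): take the remaining 850 — done.
Vendor L: unused.
Cost = 400×14 + 500×24 + 1000×28 + 1100×36 + 400×42 + 850×48 = 142800.

142800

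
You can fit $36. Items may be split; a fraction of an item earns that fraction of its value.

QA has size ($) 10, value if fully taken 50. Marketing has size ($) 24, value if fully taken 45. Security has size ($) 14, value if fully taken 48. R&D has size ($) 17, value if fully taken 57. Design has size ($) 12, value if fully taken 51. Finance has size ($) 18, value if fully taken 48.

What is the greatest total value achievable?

Sort by value density: QA 50/10≈5, Design 51/12≈4.25, Security 48/14≈3.43, R&D 57/17≈3.35, Finance 48/18≈2.67, Marketing 45/24≈1.88.
QA: take in full, 10 $ for value 50 → 26 left.
All 12 $ of Design fit (value 51) → 14 remain.
All 14 $ of Security fit (value 48) → 0 remain.
Total value = 149.

149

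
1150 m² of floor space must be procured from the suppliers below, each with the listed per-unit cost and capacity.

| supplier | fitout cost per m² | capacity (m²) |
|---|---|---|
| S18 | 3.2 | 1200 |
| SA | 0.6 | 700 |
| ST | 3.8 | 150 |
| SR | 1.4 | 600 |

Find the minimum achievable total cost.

1050

Use suppliers in increasing cost order.
SA at 0.6: take all 700 m² → 450 still needed.
Take 450 from SR at 1.4 to finish.
S18, ST: unused.
Cost = 700×0.6 + 450×1.4 = 1050.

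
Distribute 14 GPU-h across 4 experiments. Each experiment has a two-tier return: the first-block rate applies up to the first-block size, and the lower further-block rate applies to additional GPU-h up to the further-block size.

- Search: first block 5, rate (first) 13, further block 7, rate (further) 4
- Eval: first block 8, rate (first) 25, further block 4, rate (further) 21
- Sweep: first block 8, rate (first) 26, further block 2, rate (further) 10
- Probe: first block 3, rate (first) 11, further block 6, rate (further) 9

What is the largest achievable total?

358

Treat each block as its own option and order by rate: Sweep/tier1 26 > Eval/tier1 25 > Eval/tier2 21 > Search/tier1 13 > Probe/tier1 11 > Sweep/tier2 10 > Probe/tier2 9 > Search/tier2 4.
Sweep tier1 at 26: fill all 8 → 6 left.
Eval/tier1: +6 of 8 at 25; pool empty.
Total = 26×8 + 25×6 = 358.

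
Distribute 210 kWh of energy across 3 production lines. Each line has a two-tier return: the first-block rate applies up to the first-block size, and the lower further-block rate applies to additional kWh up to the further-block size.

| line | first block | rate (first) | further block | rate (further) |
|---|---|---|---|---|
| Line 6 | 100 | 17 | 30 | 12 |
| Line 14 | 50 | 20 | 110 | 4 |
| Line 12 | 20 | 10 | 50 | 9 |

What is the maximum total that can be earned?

Order all 6 blocks by rate: Line 14/tier1 20 > Line 6/tier1 17 > Line 6/tier2 12 > Line 12/tier1 10 > Line 12/tier2 9 > Line 14/tier2 4.
Line 14/tier1 (20): +50 ; 160 left.
Line 6 tier1 at 17: fill all 100 ; 60 left.
Line 6 tier2 at 12: fill all 30 ; 30 left.
Line 12/tier1 (10): +20 ; 10 left.
Line 12 tier2 at 9: only 10 left, fill 10.
Total = 20×50 + 17×100 + 12×30 + 10×20 + 9×10 = 3350.

3350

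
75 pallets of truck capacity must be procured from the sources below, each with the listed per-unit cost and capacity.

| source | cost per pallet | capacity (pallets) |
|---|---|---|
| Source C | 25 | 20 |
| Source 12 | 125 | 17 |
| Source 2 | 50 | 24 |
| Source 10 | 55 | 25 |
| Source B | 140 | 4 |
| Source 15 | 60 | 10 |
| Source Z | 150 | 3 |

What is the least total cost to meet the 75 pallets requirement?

Cheapest first:
Take 20 from Source C at 25 ; need 55 more.
Source 2 at 50: take all 24 pallets ; 31 still needed.
Take 25 from Source 10 at 55 ; need 6 more.
Take 6 from Source 15 at 60 to finish.
Source 12, Source B, Source Z: unused.
Cost = 20×25 + 24×50 + 25×55 + 6×60 = 3435.

3435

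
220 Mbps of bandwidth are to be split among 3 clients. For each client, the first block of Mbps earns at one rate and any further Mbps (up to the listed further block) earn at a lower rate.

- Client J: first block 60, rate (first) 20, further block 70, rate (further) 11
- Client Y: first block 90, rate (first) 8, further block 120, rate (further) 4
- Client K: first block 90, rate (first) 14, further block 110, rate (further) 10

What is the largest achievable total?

3230

Order all 6 blocks by rate: Client J/tier1 20 > Client K/tier1 14 > Client J/tier2 11 > Client K/tier2 10 > Client Y/tier1 8 > Client Y/tier2 4.
Fill Client J tier1 block (60 at 20) ; 160 left.
Client K tier1 at 14: fill all 90 ; 70 left.
Client J tier2 at 11: fill all 70 ; 0 left.
Total = 20×60 + 14×90 + 11×70 = 3230.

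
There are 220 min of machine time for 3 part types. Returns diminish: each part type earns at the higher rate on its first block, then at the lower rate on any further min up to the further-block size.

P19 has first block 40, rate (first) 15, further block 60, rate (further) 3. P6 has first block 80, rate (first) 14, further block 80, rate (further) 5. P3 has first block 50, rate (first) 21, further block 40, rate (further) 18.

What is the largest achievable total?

3540

Treat each block as its own option and order by rate: P3/first 21 > P3/second 18 > P19/first 15 > P6/first 14 > P6/second 5 > P19/second 3.
P3/first (21): +50 — 170 left.
P3 second at 18: fill all 40 — 130 left.
Fill P19 first block (40 at 15) — 90 left.
P6/first (14): +80 — 10 left.
P6 second at 5: only 10 left, fill 10.
Total = 21×50 + 18×40 + 15×40 + 14×80 + 5×10 = 3540.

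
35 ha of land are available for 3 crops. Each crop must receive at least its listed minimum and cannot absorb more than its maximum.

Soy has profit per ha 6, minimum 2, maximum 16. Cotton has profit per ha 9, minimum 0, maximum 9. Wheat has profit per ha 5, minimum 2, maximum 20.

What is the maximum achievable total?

227

Meeting every minimum uses 2+0+2 = 4 ha, leaving 31.
Order the crops by profit per ha: Cotton 9 > Soy 6 > Wheat 5.
Cotton: +9 to 9 (cap) — 22 left.
Give Soy 14 more to hit its cap of 16 — 8 left.
Only 8 left; Wheat takes them to reach 10.
Total = 6×16 + 9×9 + 5×10 = 227.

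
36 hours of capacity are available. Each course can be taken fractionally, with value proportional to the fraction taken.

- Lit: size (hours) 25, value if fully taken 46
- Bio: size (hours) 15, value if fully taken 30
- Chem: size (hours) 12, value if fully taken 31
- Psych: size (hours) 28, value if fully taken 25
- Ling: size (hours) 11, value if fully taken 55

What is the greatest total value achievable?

112

Rank by value-to-size ratio: Ling 55/11≈5, Chem 31/12≈2.58, Bio 30/15≈2, Lit 46/25≈1.84, Psych 25/28≈0.893.
Ling: take in full, 11 hours for value 55 — 25 left.
Chem: take in full, 12 hours for value 31 — 13 left.
13 hours left: a 13/15 share of Bio gives 30×13/15 = 26.
Total value = 112.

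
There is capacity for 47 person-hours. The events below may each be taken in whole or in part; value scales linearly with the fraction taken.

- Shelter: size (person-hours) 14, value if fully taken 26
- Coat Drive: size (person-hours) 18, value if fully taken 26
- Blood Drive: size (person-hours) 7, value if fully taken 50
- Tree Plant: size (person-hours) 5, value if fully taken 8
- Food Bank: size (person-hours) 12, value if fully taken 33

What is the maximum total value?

130

Sort by value density: Blood Drive 50/7≈7.14, Food Bank 33/12≈2.75, Shelter 26/14≈1.86, Tree Plant 8/5≈1.6, Coat Drive 26/18≈1.44.
All 7 person-hours of Blood Drive fit (value 50) → 40 remain.
All 12 person-hours of Food Bank fit (value 33) → 28 remain.
Take all of Shelter (14 person-hours, value 26) → 14 person-hours left.
Take all of Tree Plant (5 person-hours, value 8) → 9 person-hours left.
Only 9 person-hours remain; take 9/18 of Coat Drive for value 26×9/18 = 13.
Total value = 130.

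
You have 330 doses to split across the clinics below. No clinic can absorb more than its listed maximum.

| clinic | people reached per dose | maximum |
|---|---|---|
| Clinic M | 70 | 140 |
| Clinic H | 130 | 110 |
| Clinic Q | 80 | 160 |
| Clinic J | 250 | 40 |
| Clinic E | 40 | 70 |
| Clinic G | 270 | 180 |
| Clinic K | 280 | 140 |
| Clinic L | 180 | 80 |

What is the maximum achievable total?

90300

Rank by people reached per dose: Clinic K 280 > Clinic G 270 > Clinic J 250 > Clinic L 180 > Clinic H 130 > Clinic Q 80 > Clinic M 70 > Clinic E 40.
Give Clinic K 140 to hit its cap of 140 ; 190 left.
Clinic G takes 180 to reach its cap of 180 ; 10 left.
Only 10 left; Clinic J takes them to reach 10.
Total = 250×10 + 270×180 + 280×140 = 90300.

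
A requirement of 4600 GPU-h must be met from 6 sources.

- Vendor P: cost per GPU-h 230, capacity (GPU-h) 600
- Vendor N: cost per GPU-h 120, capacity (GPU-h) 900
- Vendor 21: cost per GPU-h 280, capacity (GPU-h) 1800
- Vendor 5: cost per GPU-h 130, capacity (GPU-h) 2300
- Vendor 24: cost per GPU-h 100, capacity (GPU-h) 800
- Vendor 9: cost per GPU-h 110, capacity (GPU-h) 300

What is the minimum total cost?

Fill from the cheapest source first.
Take 800 from Vendor 24 at 100 ; need 3800 more.
Vendor 9 (110): use full 300 ; 3500 GPU-h to go.
Vendor N (120): use full 900 ; 2600 GPU-h to go.
Vendor 5 at 130: take all 2300 GPU-h ; 300 still needed.
Take 300 from Vendor P at 230 to finish.
Vendor 21: unused.
Cost = 800×100 + 300×110 + 900×120 + 2300×130 + 300×230 = 589000.

589000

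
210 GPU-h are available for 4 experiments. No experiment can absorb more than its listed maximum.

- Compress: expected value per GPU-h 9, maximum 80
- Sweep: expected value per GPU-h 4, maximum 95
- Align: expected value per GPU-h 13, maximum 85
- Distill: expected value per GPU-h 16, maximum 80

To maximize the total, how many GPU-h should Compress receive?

Highest expected value per GPU-h first: Distill 16 > Align 13 > Compress 9 > Sweep 4.
Distill takes 80 to reach its cap of 80 → 130 left.
Give Align 85 to hit its cap of 85 → 45 left.
Compress: +45 (room for 80) → 45. Pool exhausted.

45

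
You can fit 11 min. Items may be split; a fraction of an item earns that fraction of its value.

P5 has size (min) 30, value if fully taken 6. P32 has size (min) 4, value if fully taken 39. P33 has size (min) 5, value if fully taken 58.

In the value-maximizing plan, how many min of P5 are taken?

2

Best value per unit of size first: P33 58/5≈11.6, P32 39/4≈9.75, P5 6/30≈0.2.
All 5 min of P33 fit (value 58) — 6 remain.
All 4 min of P32 fit (value 39) — 2 remain.
2 min left: a 2/30 share of P5 gives 6×2/30 = 0.4.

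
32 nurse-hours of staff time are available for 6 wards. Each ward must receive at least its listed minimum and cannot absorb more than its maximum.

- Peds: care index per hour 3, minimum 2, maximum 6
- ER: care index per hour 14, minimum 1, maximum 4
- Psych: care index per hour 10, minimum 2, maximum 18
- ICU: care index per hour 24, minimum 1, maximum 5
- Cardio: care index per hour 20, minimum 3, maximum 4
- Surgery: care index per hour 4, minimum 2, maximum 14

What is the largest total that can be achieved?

Meeting every minimum uses 2+1+2+1+3+2 = 11 nurse-hours, leaving 21.
Rank by care index per hour: ICU 24 > Cardio 20 > ER 14 > Psych 10 > Surgery 4 > Peds 3.
ICU takes 4 more to reach its cap of 5 ; 17 left.
Cardio takes 1 more to reach its cap of 4 ; 16 left.
ER takes 3 more to reach its cap of 4 ; 13 left.
Only 13 left; Psych takes them to reach 15.
Total = 3×2 + 14×4 + 10×15 + 24×5 + 20×4 + 4×2 = 420.

420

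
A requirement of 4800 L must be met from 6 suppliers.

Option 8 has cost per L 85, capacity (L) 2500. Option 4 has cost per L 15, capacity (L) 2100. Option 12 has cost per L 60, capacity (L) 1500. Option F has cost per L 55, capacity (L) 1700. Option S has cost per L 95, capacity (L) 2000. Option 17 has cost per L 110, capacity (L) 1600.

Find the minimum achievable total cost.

185000

Cheapest first:
Option 4 (15): use full 2100 ; 2700 L to go.
Option F at 55: take all 1700 L ; 1000 still needed.
Option 12 at 60: take 1000 of its 1500 ; requirement met.
Option 8, Option S, Option 17: unused.
Cost = 2100×15 + 1700×55 + 1000×60 = 185000.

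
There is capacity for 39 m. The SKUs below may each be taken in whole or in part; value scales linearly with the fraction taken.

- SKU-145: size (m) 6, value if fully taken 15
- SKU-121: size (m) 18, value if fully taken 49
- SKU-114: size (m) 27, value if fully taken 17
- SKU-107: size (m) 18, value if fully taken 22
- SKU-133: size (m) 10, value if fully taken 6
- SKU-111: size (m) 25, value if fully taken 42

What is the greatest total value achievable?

Sort by value density: SKU-121 49/18≈2.72, SKU-145 15/6≈2.5, SKU-111 42/25≈1.68, SKU-107 22/18≈1.22, SKU-114 17/27≈0.63, SKU-133 6/10≈0.6.
Take all of SKU-121 (18 m, value 49) ; 21 m left.
Take all of SKU-145 (6 m, value 15) ; 15 m left.
15 m left: a 15/25 share of SKU-111 gives 42×15/25 = 25.2.
Total value = 89.2.

89.2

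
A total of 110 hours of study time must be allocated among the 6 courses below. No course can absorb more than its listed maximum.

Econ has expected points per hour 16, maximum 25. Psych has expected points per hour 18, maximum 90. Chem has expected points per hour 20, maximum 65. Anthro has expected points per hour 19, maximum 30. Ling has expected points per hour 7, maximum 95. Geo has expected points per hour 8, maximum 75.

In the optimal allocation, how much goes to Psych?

15

Order the courses by expected points per hour: Chem 20 > Anthro 19 > Psych 18 > Econ 16 > Geo 8 > Ling 7.
Give Chem 65 to hit its cap of 65 — 45 left.
Give Anthro 30 to hit its cap of 30 — 15 left.
Psych: +15 (room for 90) → 15. Pool exhausted.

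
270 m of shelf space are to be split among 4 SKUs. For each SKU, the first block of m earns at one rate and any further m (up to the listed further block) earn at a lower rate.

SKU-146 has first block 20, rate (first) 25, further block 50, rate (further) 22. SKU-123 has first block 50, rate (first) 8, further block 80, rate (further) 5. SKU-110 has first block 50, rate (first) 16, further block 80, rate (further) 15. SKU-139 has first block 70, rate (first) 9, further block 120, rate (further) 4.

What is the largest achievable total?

Treat each block as its own option and order by rate: SKU-146/T1 25 > SKU-146/T2 22 > SKU-110/T1 16 > SKU-110/T2 15 > SKU-139/T1 9 > SKU-123/T1 8 > SKU-123/T2 5 > SKU-139/T2 4.
Fill SKU-146 T1 block (20 at 25) — 250 left.
SKU-146/T2 (22): +50 — 200 left.
SKU-110/T1 (16): +50 — 150 left.
SKU-110/T2 (15): +80 — 70 left.
SKU-139 T1 at 9: fill all 70 — 0 left.
Total = 25×20 + 22×50 + 16×50 + 15×80 + 9×70 = 4230.

4230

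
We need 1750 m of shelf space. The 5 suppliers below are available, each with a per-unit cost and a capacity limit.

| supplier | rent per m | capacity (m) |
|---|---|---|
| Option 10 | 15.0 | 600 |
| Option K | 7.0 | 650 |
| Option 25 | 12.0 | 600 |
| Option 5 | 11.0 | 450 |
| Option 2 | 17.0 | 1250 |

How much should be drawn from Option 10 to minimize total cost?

50

Use suppliers in increasing cost order.
Option K (7.0): use full 650 → 1100 m to go.
Take 450 from Option 5 at 11.0 → need 650 more.
Take 600 from Option 25 at 12.0 → need 50 more.
Option 10 (15.0): take the remaining 50 → done.
Option 2: unused.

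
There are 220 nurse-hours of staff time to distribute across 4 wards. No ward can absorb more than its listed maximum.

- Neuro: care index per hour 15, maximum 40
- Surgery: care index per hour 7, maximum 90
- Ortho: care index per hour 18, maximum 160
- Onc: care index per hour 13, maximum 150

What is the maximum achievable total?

Rank by care index per hour: Ortho 18 > Neuro 15 > Onc 13 > Surgery 7.
Ortho takes 160 to reach its cap of 160 ; 60 left.
Give Neuro 40 to hit its cap of 40 ; 20 left.
Onc has room for 150 but only 20 remain, so it gets 20.
Total = 15×40 + 18×160 + 13×20 = 3740.

3740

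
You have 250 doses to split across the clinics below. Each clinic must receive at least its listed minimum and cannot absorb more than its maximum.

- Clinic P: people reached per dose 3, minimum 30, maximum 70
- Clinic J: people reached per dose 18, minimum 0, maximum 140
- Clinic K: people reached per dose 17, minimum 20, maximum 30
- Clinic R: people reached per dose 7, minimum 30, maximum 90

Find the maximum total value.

3470

Meeting every minimum uses 30+0+20+30 = 80 doses, leaving 170.
Highest people reached per dose first: Clinic J 18 > Clinic K 17 > Clinic R 7 > Clinic P 3.
Give Clinic J 140 more to hit its cap of 140 → 30 left.
Give Clinic K 10 more to hit its cap of 30 → 20 left.
Clinic R: +20 (room for 60) → 50. Pool exhausted.
Total = 3×30 + 18×140 + 17×30 + 7×50 = 3470.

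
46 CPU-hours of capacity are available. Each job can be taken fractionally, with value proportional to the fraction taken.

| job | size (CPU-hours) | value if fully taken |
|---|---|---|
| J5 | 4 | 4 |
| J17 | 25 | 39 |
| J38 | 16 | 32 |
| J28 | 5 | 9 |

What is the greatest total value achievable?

80

Best value per unit of size first: J38 32/16≈2, J28 9/5≈1.8, J17 39/25≈1.56, J5 4/4≈1.
Take all of J38 (16 CPU-hours, value 32) → 30 CPU-hours left.
All 5 CPU-hours of J28 fit (value 9) → 25 remain.
All 25 CPU-hours of J17 fit (value 39) → 0 remain.
Total value = 80.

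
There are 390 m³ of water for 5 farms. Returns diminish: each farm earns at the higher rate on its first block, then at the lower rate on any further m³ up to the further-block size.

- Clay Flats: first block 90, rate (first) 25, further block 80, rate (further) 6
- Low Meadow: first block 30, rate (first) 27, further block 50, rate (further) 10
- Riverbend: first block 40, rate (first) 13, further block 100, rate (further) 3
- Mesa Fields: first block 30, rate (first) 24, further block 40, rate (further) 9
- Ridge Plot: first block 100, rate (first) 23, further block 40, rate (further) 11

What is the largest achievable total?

Rank every tier by rate: Low Meadow/tier1 27 > Clay Flats/tier1 25 > Mesa Fields/tier1 24 > Ridge Plot/tier1 23 > Riverbend/tier1 13 > Ridge Plot/tier2 11 > Low Meadow/tier2 10 > Mesa Fields/tier2 9 > Clay Flats/tier2 6 > Riverbend/tier2 3.
Low Meadow tier1 at 27: fill all 30 → 360 left.
Fill Clay Flats tier1 block (90 at 25) → 270 left.
Mesa Fields/tier1 (24): +30 → 240 left.
Ridge Plot tier1 at 23: fill all 100 → 140 left.
Fill Riverbend tier1 block (40 at 13) → 100 left.
Ridge Plot tier2 at 11: fill all 40 → 60 left.
Fill Low Meadow tier2 block (50 at 10) → 10 left.
10 remain; put them into Mesa Fields tier2 at 9.
Total = 27×30 + 25×90 + 24×30 + 23×100 + 13×40 + 11×40 + 10×50 + 9×10 = 7630.

7630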